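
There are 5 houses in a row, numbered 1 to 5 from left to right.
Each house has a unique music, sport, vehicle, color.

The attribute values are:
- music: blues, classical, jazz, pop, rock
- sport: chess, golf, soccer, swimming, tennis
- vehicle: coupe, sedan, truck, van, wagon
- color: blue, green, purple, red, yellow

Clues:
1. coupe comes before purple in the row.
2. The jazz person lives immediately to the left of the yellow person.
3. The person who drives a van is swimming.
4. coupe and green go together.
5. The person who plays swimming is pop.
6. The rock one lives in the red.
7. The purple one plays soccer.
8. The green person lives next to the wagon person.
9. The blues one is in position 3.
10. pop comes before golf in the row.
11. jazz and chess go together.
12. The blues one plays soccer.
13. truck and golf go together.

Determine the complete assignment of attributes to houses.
Solution:

House | Music | Sport | Vehicle | Color
---------------------------------------
  1   | jazz | chess | coupe | green
  2   | classical | tennis | wagon | yellow
  3   | blues | soccer | sedan | purple
  4   | pop | swimming | van | blue
  5   | rock | golf | truck | red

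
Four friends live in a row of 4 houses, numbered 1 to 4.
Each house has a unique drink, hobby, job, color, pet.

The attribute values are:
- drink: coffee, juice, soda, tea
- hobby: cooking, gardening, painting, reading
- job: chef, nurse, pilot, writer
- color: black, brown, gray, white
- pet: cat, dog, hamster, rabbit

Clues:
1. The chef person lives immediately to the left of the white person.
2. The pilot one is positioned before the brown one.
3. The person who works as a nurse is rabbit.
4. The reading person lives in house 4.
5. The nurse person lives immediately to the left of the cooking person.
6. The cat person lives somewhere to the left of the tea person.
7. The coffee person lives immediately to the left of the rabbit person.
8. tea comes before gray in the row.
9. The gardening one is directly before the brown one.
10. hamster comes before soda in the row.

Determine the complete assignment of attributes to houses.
Solution:

House | Drink | Hobby | Job | Color | Pet
-----------------------------------------
  1   | coffee | gardening | pilot | black | cat
  2   | tea | painting | nurse | brown | rabbit
  3   | juice | cooking | chef | gray | hamster
  4   | soda | reading | writer | white | dog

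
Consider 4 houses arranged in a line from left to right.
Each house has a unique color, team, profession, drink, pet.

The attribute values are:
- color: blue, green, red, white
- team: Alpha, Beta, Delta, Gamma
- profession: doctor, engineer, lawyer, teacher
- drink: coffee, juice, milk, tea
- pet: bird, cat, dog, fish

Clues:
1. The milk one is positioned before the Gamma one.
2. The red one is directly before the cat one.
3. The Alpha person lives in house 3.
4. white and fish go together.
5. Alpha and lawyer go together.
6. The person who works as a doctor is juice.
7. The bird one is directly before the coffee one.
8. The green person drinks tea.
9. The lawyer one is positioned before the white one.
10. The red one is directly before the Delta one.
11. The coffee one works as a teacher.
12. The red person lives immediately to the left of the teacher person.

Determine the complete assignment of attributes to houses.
Solution:

House | Color | Team | Profession | Drink | Pet
-----------------------------------------------
  1   | red | Beta | engineer | milk | bird
  2   | blue | Delta | teacher | coffee | cat
  3   | green | Alpha | lawyer | tea | dog
  4   | white | Gamma | doctor | juice | fish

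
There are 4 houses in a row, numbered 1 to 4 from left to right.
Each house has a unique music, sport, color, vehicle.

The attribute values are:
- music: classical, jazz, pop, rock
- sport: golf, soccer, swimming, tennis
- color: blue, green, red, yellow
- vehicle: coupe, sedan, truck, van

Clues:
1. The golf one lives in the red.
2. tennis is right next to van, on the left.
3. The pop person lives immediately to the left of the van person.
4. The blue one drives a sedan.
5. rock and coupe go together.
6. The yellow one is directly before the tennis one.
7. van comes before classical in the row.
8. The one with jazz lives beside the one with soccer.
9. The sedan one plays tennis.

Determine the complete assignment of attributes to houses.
Solution:

House | Music | Sport | Color | Vehicle
---------------------------------------
  1   | rock | swimming | yellow | coupe
  2   | pop | tennis | blue | sedan
  3   | jazz | golf | red | van
  4   | classical | soccer | green | truck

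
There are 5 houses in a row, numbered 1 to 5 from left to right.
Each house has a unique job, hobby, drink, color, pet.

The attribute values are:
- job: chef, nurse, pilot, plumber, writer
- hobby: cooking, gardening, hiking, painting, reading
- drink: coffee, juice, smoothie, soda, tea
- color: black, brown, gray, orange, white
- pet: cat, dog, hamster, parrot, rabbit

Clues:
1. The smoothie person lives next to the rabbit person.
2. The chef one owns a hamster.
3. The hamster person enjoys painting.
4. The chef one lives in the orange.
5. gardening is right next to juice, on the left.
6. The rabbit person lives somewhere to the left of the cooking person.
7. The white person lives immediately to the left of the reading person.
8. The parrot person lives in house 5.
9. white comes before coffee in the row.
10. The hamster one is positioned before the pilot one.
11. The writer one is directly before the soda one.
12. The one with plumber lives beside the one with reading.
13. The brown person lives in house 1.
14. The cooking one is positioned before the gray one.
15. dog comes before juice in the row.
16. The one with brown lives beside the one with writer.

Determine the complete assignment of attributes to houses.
Solution:

House | Job | Hobby | Drink | Color | Pet
-----------------------------------------
  1   | nurse | gardening | smoothie | brown | dog
  2   | writer | hiking | juice | black | rabbit
  3   | chef | painting | soda | orange | hamster
  4   | plumber | cooking | tea | white | cat
  5   | pilot | reading | coffee | gray | parrot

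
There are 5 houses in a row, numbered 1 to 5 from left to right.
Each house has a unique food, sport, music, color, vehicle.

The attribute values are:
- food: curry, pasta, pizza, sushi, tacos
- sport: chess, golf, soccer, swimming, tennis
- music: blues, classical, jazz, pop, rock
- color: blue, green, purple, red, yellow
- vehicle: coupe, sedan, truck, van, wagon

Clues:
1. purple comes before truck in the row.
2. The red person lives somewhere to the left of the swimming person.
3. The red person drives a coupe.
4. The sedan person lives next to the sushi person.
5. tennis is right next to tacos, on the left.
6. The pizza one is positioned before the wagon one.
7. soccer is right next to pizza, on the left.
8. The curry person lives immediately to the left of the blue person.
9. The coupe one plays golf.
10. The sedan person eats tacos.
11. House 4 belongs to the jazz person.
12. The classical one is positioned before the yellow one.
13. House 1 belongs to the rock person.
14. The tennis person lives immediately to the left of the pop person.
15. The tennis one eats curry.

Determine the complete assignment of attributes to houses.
Solution:

House | Food | Sport | Music | Color | Vehicle
----------------------------------------------
  1   | curry | tennis | rock | purple | van
  2   | tacos | chess | pop | blue | sedan
  3   | sushi | soccer | classical | green | truck
  4   | pizza | golf | jazz | red | coupe
  5   | pasta | swimming | blues | yellow | wagon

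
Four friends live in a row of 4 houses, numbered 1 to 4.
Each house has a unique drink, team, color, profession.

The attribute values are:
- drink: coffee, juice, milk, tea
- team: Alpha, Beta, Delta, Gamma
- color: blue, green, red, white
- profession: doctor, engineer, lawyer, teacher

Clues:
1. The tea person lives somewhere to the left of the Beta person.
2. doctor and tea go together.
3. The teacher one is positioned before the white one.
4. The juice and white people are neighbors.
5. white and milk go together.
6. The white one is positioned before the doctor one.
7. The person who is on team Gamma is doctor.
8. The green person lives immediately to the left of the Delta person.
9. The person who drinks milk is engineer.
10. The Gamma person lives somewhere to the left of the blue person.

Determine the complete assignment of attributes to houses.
Solution:

House | Drink | Team | Color | Profession
-----------------------------------------
  1   | juice | Alpha | green | teacher
  2   | milk | Delta | white | engineer
  3   | tea | Gamma | red | doctor
  4   | coffee | Beta | blue | lawyer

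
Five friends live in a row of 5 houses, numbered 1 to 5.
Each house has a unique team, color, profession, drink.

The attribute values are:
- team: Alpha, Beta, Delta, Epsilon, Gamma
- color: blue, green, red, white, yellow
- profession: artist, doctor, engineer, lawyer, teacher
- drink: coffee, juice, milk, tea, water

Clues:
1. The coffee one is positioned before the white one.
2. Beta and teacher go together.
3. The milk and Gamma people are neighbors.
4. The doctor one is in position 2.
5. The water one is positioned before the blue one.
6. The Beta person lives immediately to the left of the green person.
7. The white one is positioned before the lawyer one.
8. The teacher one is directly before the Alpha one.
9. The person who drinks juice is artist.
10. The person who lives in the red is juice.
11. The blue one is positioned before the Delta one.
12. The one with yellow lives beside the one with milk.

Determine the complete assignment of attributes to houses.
Solution:

House | Team | Color | Profession | Drink
-----------------------------------------
  1   | Beta | yellow | teacher | coffee
  2   | Alpha | green | doctor | milk
  3   | Gamma | white | engineer | water
  4   | Epsilon | blue | lawyer | tea
  5   | Delta | red | artist | juice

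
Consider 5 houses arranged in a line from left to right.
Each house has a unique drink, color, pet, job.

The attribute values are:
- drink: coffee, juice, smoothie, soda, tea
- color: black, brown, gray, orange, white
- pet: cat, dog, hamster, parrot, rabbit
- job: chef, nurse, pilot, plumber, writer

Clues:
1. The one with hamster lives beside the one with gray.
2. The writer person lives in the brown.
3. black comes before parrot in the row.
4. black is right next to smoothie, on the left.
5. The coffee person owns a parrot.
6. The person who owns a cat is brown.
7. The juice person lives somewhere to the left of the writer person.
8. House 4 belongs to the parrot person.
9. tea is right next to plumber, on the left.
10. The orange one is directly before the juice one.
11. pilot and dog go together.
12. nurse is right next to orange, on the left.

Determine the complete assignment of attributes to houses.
Solution:

House | Drink | Color | Pet | Job
---------------------------------
  1   | tea | black | rabbit | nurse
  2   | smoothie | orange | hamster | plumber
  3   | juice | gray | dog | pilot
  4   | coffee | white | parrot | chef
  5   | soda | brown | cat | writer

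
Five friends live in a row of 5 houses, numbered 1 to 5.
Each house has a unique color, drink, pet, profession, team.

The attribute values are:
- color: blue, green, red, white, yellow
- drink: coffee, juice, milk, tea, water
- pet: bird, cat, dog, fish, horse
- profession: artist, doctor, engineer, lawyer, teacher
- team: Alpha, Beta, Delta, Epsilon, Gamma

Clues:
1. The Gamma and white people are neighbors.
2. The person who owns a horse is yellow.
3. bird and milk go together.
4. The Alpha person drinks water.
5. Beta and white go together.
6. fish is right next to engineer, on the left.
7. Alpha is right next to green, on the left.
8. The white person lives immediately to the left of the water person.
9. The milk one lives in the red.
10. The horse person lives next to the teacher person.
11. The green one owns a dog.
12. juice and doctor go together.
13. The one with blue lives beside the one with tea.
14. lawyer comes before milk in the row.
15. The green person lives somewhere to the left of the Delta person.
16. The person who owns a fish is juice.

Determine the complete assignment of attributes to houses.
Solution:

House | Color | Drink | Pet | Profession | Team
-----------------------------------------------
  1   | blue | juice | fish | doctor | Gamma
  2   | white | tea | cat | engineer | Beta
  3   | yellow | water | horse | lawyer | Alpha
  4   | green | coffee | dog | teacher | Epsilon
  5   | red | milk | bird | artist | Delta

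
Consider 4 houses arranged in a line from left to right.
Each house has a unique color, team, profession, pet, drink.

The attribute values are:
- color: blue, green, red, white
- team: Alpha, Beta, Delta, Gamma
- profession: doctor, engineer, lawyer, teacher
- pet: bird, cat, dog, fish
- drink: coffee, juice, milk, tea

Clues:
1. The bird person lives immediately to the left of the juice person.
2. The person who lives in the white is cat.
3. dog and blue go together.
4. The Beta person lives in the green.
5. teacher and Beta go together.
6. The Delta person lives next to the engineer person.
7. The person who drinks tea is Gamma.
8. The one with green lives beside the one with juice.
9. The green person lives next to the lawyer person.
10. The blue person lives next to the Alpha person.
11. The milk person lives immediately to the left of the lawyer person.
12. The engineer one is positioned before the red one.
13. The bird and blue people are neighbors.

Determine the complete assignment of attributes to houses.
Solution:

House | Color | Team | Profession | Pet | Drink
-----------------------------------------------
  1   | green | Beta | teacher | bird | milk
  2   | blue | Delta | lawyer | dog | juice
  3   | white | Alpha | engineer | cat | coffee
  4   | red | Gamma | doctor | fish | tea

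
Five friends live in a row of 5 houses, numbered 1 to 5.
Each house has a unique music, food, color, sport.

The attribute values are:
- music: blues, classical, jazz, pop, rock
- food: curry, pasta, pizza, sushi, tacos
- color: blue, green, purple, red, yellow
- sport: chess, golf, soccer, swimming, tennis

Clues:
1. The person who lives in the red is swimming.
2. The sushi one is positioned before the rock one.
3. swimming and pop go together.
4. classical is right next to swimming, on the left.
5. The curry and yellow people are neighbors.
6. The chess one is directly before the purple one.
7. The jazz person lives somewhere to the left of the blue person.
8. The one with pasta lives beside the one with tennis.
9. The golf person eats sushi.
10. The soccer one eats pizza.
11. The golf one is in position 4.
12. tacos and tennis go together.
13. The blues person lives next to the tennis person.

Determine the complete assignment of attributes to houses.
Solution:

House | Music | Food | Color | Sport
------------------------------------
  1   | blues | pasta | green | chess
  2   | classical | tacos | purple | tennis
  3   | pop | curry | red | swimming
  4   | jazz | sushi | yellow | golf
  5   | rock | pizza | blue | soccer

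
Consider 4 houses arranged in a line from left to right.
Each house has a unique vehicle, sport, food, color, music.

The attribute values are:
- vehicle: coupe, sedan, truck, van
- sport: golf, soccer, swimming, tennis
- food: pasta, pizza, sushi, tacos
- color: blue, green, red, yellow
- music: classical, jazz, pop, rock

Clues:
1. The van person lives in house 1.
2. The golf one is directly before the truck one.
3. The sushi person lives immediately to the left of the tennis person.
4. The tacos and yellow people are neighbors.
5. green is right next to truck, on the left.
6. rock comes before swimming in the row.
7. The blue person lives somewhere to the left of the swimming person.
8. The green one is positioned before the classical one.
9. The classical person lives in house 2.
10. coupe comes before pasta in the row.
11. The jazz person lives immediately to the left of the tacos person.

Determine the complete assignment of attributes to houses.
Solution:

House | Vehicle | Sport | Food | Color | Music
----------------------------------------------
  1   | van | golf | sushi | green | jazz
  2   | truck | tennis | tacos | blue | classical
  3   | coupe | soccer | pizza | yellow | rock
  4   | sedan | swimming | pasta | red | pop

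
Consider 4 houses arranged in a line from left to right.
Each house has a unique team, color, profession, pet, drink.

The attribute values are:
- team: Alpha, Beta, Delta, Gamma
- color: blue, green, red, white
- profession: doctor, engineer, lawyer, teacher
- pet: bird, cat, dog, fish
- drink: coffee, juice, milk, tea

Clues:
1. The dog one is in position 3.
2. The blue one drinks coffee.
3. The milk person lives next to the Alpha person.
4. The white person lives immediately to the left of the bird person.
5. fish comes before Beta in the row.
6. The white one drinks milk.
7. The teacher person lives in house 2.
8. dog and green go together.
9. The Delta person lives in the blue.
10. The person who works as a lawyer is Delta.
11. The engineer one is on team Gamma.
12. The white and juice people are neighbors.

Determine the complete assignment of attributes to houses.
Solution:

House | Team | Color | Profession | Pet | Drink
-----------------------------------------------
  1   | Gamma | white | engineer | fish | milk
  2   | Alpha | red | teacher | bird | juice
  3   | Beta | green | doctor | dog | tea
  4   | Delta | blue | lawyer | cat | coffee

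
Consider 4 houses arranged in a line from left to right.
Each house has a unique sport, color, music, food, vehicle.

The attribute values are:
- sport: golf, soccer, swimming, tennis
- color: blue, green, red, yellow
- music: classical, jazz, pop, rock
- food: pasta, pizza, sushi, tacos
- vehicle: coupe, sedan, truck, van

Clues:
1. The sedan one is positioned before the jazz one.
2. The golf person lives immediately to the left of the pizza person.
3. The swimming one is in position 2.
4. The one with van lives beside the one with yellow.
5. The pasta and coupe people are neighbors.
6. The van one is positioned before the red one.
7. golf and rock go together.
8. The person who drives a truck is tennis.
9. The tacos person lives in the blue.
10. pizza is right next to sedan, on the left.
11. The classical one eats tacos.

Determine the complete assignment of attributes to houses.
Solution:

House | Sport | Color | Music | Food | Vehicle
----------------------------------------------
  1   | golf | green | rock | pasta | van
  2   | swimming | yellow | pop | pizza | coupe
  3   | soccer | blue | classical | tacos | sedan
  4   | tennis | red | jazz | sushi | truck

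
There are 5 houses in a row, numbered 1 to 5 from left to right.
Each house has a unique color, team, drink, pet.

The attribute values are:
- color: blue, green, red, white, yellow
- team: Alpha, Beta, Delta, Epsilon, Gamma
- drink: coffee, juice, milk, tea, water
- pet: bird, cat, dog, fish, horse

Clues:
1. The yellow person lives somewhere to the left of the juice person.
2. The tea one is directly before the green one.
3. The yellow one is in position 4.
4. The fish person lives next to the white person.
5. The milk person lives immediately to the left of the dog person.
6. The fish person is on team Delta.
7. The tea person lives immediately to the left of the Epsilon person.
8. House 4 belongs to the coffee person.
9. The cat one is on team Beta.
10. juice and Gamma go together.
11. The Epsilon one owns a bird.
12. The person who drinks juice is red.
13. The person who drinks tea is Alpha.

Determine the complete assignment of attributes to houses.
Solution:

House | Color | Team | Drink | Pet
----------------------------------
  1   | blue | Delta | milk | fish
  2   | white | Alpha | tea | dog
  3   | green | Epsilon | water | bird
  4   | yellow | Beta | coffee | cat
  5   | red | Gamma | juice | horse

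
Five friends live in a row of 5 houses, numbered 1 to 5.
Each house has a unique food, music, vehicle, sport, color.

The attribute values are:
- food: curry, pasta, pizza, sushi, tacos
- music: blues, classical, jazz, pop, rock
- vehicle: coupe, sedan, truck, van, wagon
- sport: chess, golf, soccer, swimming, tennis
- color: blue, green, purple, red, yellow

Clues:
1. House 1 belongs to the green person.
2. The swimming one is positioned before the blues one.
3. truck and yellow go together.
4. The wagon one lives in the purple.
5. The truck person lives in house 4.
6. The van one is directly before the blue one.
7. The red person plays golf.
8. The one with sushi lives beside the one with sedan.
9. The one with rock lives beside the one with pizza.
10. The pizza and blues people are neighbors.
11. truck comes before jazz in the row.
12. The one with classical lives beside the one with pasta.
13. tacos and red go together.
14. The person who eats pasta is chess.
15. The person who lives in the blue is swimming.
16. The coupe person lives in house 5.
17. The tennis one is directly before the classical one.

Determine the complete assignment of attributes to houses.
Solution:

House | Food | Music | Vehicle | Sport | Color
----------------------------------------------
  1   | sushi | rock | van | tennis | green
  2   | pizza | classical | sedan | swimming | blue
  3   | pasta | blues | wagon | chess | purple
  4   | curry | pop | truck | soccer | yellow
  5   | tacos | jazz | coupe | golf | red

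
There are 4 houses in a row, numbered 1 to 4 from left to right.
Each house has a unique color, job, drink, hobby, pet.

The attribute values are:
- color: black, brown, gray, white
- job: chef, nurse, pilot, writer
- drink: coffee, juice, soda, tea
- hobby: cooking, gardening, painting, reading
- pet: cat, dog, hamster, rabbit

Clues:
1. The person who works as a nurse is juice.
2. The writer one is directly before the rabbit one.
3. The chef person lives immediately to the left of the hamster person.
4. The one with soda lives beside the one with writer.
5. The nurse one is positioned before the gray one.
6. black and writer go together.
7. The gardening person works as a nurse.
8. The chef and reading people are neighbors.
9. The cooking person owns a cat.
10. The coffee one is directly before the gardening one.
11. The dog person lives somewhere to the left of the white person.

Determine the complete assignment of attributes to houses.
Solution:

House | Color | Job | Drink | Hobby | Pet
-----------------------------------------
  1   | brown | chef | soda | painting | dog
  2   | black | writer | coffee | reading | hamster
  3   | white | nurse | juice | gardening | rabbit
  4   | gray | pilot | tea | cooking | cat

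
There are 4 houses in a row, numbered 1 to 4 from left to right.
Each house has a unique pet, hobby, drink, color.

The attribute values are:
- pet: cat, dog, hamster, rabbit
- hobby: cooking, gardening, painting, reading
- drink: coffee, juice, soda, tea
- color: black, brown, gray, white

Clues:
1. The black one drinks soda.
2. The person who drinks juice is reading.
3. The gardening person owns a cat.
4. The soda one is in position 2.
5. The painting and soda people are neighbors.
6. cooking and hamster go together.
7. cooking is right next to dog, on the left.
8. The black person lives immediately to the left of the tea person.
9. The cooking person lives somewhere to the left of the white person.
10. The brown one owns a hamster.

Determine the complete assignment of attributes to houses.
Solution:

House | Pet | Hobby | Drink | Color
-----------------------------------
  1   | rabbit | painting | coffee | gray
  2   | cat | gardening | soda | black
  3   | hamster | cooking | tea | brown
  4   | dog | reading | juice | white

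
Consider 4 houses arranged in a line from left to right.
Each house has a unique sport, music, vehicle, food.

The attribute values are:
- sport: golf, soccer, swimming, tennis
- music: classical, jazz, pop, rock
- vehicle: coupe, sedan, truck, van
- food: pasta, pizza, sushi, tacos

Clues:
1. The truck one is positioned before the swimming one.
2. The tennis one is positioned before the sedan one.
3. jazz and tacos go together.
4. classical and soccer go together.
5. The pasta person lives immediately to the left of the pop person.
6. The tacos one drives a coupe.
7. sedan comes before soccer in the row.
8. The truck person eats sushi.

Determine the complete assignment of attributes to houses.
Solution:

House | Sport | Music | Vehicle | Food
--------------------------------------
  1   | tennis | rock | van | pasta
  2   | golf | pop | sedan | pizza
  3   | soccer | classical | truck | sushi
  4   | swimming | jazz | coupe | tacos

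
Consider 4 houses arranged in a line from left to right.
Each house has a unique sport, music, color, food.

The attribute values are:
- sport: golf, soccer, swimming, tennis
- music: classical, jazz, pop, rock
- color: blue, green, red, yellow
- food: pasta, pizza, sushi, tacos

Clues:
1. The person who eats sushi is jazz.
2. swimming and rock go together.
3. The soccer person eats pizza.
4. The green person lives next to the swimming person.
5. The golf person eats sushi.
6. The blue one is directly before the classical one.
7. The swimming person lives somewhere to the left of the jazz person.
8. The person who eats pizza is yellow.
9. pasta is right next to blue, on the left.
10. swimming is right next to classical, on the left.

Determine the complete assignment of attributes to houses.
Solution:

House | Sport | Music | Color | Food
------------------------------------
  1   | tennis | pop | green | pasta
  2   | swimming | rock | blue | tacos
  3   | soccer | classical | yellow | pizza
  4   | golf | jazz | red | sushi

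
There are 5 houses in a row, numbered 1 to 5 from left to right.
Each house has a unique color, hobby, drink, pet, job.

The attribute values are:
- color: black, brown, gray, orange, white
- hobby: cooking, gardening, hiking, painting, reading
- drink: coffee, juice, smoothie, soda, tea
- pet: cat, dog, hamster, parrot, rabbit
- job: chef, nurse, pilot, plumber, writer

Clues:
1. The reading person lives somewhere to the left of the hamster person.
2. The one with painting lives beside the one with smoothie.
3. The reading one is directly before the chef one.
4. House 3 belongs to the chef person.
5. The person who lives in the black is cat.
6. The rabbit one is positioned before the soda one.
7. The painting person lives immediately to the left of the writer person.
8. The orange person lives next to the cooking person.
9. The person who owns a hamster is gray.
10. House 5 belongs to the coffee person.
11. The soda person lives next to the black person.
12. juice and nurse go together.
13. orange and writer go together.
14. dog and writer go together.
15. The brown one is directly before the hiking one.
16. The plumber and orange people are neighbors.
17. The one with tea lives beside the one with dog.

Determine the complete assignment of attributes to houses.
Solution:

House | Color | Hobby | Drink | Pet | Job
-----------------------------------------
  1   | white | painting | tea | rabbit | plumber
  2   | orange | reading | smoothie | dog | writer
  3   | brown | cooking | soda | parrot | chef
  4   | black | hiking | juice | cat | nurse
  5   | gray | gardening | coffee | hamster | pilot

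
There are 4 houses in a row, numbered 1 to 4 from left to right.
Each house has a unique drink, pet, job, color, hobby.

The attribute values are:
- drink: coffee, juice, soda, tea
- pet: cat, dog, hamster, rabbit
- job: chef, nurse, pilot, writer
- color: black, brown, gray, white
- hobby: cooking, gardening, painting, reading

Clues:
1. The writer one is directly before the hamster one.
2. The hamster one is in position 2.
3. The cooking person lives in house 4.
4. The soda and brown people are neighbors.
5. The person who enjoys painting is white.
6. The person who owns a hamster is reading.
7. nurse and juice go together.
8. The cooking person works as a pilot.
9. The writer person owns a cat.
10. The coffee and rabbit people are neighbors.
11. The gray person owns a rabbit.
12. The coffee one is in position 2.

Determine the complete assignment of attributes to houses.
Solution:

House | Drink | Pet | Job | Color | Hobby
-----------------------------------------
  1   | soda | cat | writer | white | painting
  2   | coffee | hamster | chef | brown | reading
  3   | juice | rabbit | nurse | gray | gardening
  4   | tea | dog | pilot | black | cooking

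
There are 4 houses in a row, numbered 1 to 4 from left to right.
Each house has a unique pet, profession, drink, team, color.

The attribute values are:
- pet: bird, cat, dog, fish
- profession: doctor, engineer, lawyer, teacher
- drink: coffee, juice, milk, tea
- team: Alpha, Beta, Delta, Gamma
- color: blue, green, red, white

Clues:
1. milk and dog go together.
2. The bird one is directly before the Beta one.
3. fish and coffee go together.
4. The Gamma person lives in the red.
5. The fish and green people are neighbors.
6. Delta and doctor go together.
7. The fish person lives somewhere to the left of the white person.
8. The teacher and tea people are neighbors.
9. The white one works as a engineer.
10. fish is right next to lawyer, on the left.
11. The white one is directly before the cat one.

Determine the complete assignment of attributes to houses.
Solution:

House | Pet | Profession | Drink | Team | Color
-----------------------------------------------
  1   | fish | teacher | coffee | Gamma | red
  2   | bird | lawyer | tea | Alpha | green
  3   | dog | engineer | milk | Beta | white
  4   | cat | doctor | juice | Delta | blue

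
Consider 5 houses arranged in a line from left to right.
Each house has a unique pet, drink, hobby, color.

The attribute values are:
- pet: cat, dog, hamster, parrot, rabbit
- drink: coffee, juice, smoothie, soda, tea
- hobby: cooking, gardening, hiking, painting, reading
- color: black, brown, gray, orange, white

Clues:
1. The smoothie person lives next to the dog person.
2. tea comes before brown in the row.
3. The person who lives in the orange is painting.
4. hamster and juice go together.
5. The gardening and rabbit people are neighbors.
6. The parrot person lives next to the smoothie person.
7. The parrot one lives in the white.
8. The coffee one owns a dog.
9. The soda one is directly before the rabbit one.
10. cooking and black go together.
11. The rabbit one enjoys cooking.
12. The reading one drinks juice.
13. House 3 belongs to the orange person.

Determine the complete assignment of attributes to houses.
Solution:

House | Pet | Drink | Hobby | Color
-----------------------------------
  1   | parrot | soda | gardening | white
  2   | rabbit | smoothie | cooking | black
  3   | dog | coffee | painting | orange
  4   | cat | tea | hiking | gray
  5   | hamster | juice | reading | brown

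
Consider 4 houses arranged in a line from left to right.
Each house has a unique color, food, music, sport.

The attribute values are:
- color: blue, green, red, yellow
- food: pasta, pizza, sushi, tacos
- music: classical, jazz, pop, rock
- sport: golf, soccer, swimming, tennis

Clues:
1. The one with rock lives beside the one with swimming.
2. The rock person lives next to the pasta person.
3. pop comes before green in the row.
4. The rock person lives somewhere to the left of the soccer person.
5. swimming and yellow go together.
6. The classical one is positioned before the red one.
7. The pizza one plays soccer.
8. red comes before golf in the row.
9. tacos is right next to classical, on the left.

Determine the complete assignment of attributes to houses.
Solution:

House | Color | Food | Music | Sport
------------------------------------
  1   | blue | tacos | rock | tennis
  2   | yellow | pasta | classical | swimming
  3   | red | pizza | pop | soccer
  4   | green | sushi | jazz | golf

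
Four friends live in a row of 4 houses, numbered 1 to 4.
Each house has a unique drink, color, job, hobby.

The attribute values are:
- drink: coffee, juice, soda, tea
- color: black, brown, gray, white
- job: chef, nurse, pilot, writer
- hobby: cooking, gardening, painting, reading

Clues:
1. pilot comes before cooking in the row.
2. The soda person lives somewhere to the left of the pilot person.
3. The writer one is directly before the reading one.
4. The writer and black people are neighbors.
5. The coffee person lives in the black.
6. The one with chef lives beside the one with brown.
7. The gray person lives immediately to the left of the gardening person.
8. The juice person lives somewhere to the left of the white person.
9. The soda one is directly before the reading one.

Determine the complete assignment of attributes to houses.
Solution:

House | Drink | Color | Job | Hobby
-----------------------------------
  1   | juice | gray | chef | painting
  2   | soda | brown | writer | gardening
  3   | coffee | black | pilot | reading
  4   | tea | white | nurse | cooking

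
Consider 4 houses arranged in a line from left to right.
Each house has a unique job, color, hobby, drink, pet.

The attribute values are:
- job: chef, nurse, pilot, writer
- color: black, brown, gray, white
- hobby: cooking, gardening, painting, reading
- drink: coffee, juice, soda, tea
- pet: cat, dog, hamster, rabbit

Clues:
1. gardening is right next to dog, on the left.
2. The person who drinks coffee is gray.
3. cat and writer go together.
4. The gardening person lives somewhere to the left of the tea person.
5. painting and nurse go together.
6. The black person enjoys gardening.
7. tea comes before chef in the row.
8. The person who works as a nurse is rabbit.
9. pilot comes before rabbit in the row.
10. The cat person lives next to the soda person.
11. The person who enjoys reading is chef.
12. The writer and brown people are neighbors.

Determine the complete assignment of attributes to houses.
Solution:

House | Job | Color | Hobby | Drink | Pet
-----------------------------------------
  1   | writer | black | gardening | juice | cat
  2   | pilot | brown | cooking | soda | dog
  3   | nurse | white | painting | tea | rabbit
  4   | chef | gray | reading | coffee | hamster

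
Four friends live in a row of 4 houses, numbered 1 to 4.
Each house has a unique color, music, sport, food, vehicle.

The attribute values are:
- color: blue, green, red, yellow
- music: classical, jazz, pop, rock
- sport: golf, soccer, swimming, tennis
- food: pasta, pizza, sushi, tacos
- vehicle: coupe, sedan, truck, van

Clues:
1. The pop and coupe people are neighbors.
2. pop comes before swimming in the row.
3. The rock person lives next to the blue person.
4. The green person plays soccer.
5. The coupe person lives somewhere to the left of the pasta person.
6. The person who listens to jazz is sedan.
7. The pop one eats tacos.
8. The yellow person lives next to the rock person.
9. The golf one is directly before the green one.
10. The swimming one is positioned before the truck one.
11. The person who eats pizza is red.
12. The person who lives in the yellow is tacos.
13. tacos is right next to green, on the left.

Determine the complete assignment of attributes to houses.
Solution:

House | Color | Music | Sport | Food | Vehicle
----------------------------------------------
  1   | yellow | pop | golf | tacos | van
  2   | green | rock | soccer | sushi | coupe
  3   | blue | jazz | swimming | pasta | sedan
  4   | red | classical | tennis | pizza | truck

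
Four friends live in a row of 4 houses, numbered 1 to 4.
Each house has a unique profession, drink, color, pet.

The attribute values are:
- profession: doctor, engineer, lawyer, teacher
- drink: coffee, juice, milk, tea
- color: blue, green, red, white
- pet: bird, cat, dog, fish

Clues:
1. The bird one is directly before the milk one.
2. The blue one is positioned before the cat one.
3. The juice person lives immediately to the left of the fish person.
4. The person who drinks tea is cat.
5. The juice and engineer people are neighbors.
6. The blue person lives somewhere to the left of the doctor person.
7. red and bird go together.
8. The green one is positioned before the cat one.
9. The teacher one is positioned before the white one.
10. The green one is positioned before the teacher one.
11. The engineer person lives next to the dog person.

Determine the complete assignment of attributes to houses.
Solution:

House | Profession | Drink | Color | Pet
----------------------------------------
  1   | lawyer | juice | red | bird
  2   | engineer | milk | green | fish
  3   | teacher | coffee | blue | dog
  4   | doctor | tea | white | cat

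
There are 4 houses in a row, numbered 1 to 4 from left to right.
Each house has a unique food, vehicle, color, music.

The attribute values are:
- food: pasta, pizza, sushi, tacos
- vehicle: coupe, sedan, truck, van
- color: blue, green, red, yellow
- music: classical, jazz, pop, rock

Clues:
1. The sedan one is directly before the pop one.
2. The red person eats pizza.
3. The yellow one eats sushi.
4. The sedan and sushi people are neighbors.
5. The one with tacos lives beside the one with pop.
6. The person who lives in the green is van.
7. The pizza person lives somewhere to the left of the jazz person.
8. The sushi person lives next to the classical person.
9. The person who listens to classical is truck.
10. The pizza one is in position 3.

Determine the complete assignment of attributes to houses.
Solution:

House | Food | Vehicle | Color | Music
--------------------------------------
  1   | tacos | sedan | blue | rock
  2   | sushi | coupe | yellow | pop
  3   | pizza | truck | red | classical
  4   | pasta | van | green | jazz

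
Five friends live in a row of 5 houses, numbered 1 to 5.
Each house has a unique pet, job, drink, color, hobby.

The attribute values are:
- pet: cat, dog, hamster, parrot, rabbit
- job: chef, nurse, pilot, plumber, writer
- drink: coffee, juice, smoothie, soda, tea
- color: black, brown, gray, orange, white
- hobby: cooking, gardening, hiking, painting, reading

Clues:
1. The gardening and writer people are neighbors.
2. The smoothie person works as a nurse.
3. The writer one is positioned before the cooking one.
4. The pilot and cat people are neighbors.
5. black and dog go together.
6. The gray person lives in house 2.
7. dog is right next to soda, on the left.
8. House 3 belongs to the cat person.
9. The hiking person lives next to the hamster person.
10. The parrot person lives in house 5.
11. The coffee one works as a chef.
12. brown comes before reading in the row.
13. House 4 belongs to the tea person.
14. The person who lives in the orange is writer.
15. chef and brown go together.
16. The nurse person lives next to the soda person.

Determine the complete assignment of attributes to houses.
Solution:

House | Pet | Job | Drink | Color | Hobby
-----------------------------------------
  1   | dog | nurse | smoothie | black | hiking
  2   | hamster | pilot | soda | gray | painting
  3   | cat | chef | coffee | brown | gardening
  4   | rabbit | writer | tea | orange | reading
  5   | parrot | plumber | juice | white | cooking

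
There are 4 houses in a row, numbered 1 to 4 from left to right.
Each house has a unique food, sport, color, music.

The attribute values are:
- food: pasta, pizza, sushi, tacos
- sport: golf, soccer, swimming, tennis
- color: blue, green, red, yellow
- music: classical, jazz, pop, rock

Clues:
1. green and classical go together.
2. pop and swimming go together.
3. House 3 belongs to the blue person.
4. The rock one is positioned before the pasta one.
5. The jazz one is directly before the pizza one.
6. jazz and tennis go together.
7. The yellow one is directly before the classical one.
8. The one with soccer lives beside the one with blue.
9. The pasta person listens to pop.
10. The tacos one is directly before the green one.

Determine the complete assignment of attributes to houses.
Solution:

House | Food | Sport | Color | Music
------------------------------------
  1   | tacos | tennis | yellow | jazz
  2   | pizza | soccer | green | classical
  3   | sushi | golf | blue | rock
  4   | pasta | swimming | red | pop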